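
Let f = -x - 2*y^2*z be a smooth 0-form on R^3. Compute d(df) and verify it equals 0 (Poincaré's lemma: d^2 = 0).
d(df) = 0

Step 1: df = sum_i (∂f/∂x_i) dx_i = (-1) dx + (-4*y*z) dy + (-2*y^2) dz.
Step 2: Apply d again. Using the 1-form formula, the coefficient of dx ∧ dy in d(df) is ∂^2 f/∂x ∂y - ∂^2 f/∂y ∂x = (0) - (0) = 0 (equality of mixed partials for smooth f).
Similarly for dx ∧ dz and dy ∧ dz — all coefficients vanish. So d(df) = 0.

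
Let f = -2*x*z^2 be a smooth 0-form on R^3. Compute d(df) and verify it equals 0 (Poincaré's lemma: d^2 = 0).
d(df) = 0

Step 1: df = sum_i (∂f/∂x_i) dx_i = (-2*z^2) dx + (0) dy + (-4*x*z) dz.
Step 2: Apply d again. Using the 1-form formula, the coefficient of dx ∧ dy in d(df) is ∂^2 f/∂x ∂y - ∂^2 f/∂y ∂x = (0) - (0) = 0 (equality of mixed partials for smooth f).
Similarly for dx ∧ dz and dy ∧ dz — all coefficients vanish. So d(df) = 0.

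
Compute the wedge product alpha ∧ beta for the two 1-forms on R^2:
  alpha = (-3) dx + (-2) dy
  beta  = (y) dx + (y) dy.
alpha ∧ beta = (-y) dx ∧ dy

Distribute the wedge, using dx_i ∧ dx_j = -dx_j ∧ dx_i and dx_i ∧ dx_i = 0. For each pair (i, j) with i < j, the coefficient of dx_i ∧ dx_j in alpha ∧ beta is (alpha_i * beta_j - alpha_j * beta_i). Collecting: alpha ∧ beta = (-y) dx ∧ dy.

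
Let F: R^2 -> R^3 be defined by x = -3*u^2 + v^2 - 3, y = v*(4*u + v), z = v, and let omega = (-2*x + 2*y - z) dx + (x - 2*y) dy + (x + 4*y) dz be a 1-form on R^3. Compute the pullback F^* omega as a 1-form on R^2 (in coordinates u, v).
F^* omega = (-36*u^3 - 60*u^2*v - 32*u*v^2 + 6*u*v - 36*u - 4*v^3 - 12*v) du + (-12*u^3 - 26*u^2*v - 3*u^2 - 4*u*v^2 + 16*u*v - 12*u - 2*v^3 + 3*v^2 + 6*v - 3) dv

Using F^*(f dg) = (f ∘ F) d(g ∘ F), substitute each coordinate x_i by F_i(u, v) in f_i, and replace dx_i by d F_i = (∂F_i/∂u) du + (∂F_i/∂v) dv.
  For the x component: f_1(F) = 6*u^2 + 8*u*v - v + 6; d F_1 = (-6*u) du + (2*v) dv
  For the y component: f_2(F) = -3*u^2 - 8*u*v - v^2 - 3; d F_2 = (4*v) du + (4*u + 2*v) dv
  For the z component: f_3(F) = -3*u^2 + 16*u*v + 5*v^2 - 3; d F_3 = (0) du + (1) dv
Combining and collecting du, dv coefficients:
  coeff of du: -36*u^3 - 60*u^2*v - 32*u*v^2 + 6*u*v - 36*u - 4*v^3 - 12*v
  coeff of dv: -12*u^3 - 26*u^2*v - 3*u^2 - 4*u*v^2 + 16*u*v - 12*u - 2*v^3 + 3*v^2 + 6*v - 3
F^* omega = (-36*u^3 - 60*u^2*v - 32*u*v^2 + 6*u*v - 36*u - 4*v^3 - 12*v) du + (-12*u^3 - 26*u^2*v - 3*u^2 - 4*u*v^2 + 16*u*v - 12*u - 2*v^3 + 3*v^2 + 6*v - 3) dv.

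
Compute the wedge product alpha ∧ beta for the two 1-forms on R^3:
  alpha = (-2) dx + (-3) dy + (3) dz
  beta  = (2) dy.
alpha ∧ beta = (-4) dx ∧ dy + (-6) dy ∧ dz

Distribute the wedge, using dx_i ∧ dx_j = -dx_j ∧ dx_i and dx_i ∧ dx_i = 0. For each pair (i, j) with i < j, the coefficient of dx_i ∧ dx_j in alpha ∧ beta is (alpha_i * beta_j - alpha_j * beta_i). Collecting: alpha ∧ beta = (-4) dx ∧ dy + (-6) dy ∧ dz.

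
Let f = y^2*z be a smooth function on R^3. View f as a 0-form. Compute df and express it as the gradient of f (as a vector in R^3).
df = (0) dx + (2*y*z) dy + (y^2) dz; grad f = (0, 2*y*z, y^2)

For a 0-form f, d f = (∂f/∂x) dx + (∂f/∂y) dy + (∂f/∂z) dz. The components of the vector representation are exactly the entries of grad f in Cartesian coordinates:
  ∂f/∂x = 0
  ∂f/∂y = 2*y*z
  ∂f/∂z = y^2.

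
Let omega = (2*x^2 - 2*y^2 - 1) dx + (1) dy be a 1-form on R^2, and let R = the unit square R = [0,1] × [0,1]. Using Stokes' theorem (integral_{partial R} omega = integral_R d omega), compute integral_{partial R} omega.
integral_(partial R) omega = 2

Stokes: integral_partial_R omega = integral_R d omega with d omega = (∂Q/∂x - ∂P/∂y) dx ∧ dy.
  ∂Q/∂x = 0
  ∂P/∂y = -4*y
  integrand = ∂Q/∂x - ∂P/∂y = 4*y.
Integrating over R: integral_0^1 integral_0^1 (4*y) dx dy = 2.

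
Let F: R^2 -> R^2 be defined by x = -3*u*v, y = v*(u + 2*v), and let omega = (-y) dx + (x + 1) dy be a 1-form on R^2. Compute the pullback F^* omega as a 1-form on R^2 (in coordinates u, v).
F^* omega = (6*v^3 + v) du + (-6*u*v^2 + u + 4*v) dv

Using F^*(f dg) = (f ∘ F) d(g ∘ F), substitute each coordinate x_i by F_i(u, v) in f_i, and replace dx_i by d F_i = (∂F_i/∂u) du + (∂F_i/∂v) dv.
  For the x component: f_1(F) = v*(-u - 2*v); d F_1 = (-3*v) du + (-3*u) dv
  For the y component: f_2(F) = -3*u*v + 1; d F_2 = (v) du + (u + 4*v) dv
Combining and collecting du, dv coefficients:
  coeff of du: 6*v^3 + v
  coeff of dv: -6*u*v^2 + u + 4*v
F^* omega = (6*v^3 + v) du + (-6*u*v^2 + u + 4*v) dv.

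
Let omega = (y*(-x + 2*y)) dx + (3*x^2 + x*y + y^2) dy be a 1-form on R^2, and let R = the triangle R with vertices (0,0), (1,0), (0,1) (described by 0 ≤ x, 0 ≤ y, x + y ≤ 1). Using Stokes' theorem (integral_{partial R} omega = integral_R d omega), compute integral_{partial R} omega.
integral_(partial R) omega = 2/3

Stokes: integral_partial_R omega = integral_R d omega with d omega = (∂Q/∂x - ∂P/∂y) dx ∧ dy.
  ∂Q/∂x = 6*x + y
  ∂P/∂y = -x + 4*y
  integrand = ∂Q/∂x - ∂P/∂y = 7*x - 3*y.
Integrating over R: integral_0^1 integral_0^{1-x} (7*x - 3*y) dy dx = 2/3.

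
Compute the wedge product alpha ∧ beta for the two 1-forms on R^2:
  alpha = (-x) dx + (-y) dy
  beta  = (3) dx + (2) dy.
alpha ∧ beta = (-2*x + 3*y) dx ∧ dy

Distribute the wedge, using dx_i ∧ dx_j = -dx_j ∧ dx_i and dx_i ∧ dx_i = 0. For each pair (i, j) with i < j, the coefficient of dx_i ∧ dx_j in alpha ∧ beta is (alpha_i * beta_j - alpha_j * beta_i). Collecting: alpha ∧ beta = (-2*x + 3*y) dx ∧ dy.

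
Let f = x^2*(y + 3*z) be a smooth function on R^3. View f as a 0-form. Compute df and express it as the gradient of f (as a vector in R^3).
df = (2*x*(y + 3*z)) dx + (x^2) dy + (3*x^2) dz; grad f = (2*x*(y + 3*z), x^2, 3*x^2)

For a 0-form f, d f = (∂f/∂x) dx + (∂f/∂y) dy + (∂f/∂z) dz. The components of the vector representation are exactly the entries of grad f in Cartesian coordinates:
  ∂f/∂x = 2*x*(y + 3*z)
  ∂f/∂y = x^2
  ∂f/∂z = 3*x^2.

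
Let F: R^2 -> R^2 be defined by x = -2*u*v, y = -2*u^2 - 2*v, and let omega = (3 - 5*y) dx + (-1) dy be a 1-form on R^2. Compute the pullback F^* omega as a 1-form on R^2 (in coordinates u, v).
F^* omega = (-20*u^2*v + 4*u - 20*v^2 - 6*v) du + (-20*u^3 - 20*u*v - 6*u + 2) dv

Using F^*(f dg) = (f ∘ F) d(g ∘ F), substitute each coordinate x_i by F_i(u, v) in f_i, and replace dx_i by d F_i = (∂F_i/∂u) du + (∂F_i/∂v) dv.
  For the x component: f_1(F) = 10*u^2 + 10*v + 3; d F_1 = (-2*v) du + (-2*u) dv
  For the y component: f_2(F) = -1; d F_2 = (-4*u) du + (-2) dv
Combining and collecting du, dv coefficients:
  coeff of du: -20*u^2*v + 4*u - 20*v^2 - 6*v
  coeff of dv: -20*u^3 - 20*u*v - 6*u + 2
F^* omega = (-20*u^2*v + 4*u - 20*v^2 - 6*v) du + (-20*u^3 - 20*u*v - 6*u + 2) dv.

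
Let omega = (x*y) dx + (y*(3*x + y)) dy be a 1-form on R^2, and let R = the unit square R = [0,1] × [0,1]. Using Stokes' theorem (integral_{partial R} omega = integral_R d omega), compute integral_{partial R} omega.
integral_(partial R) omega = 1

Stokes: integral_partial_R omega = integral_R d omega with d omega = (∂Q/∂x - ∂P/∂y) dx ∧ dy.
  ∂Q/∂x = 3*y
  ∂P/∂y = x
  integrand = ∂Q/∂x - ∂P/∂y = -x + 3*y.
Integrating over R: integral_0^1 integral_0^1 (-x + 3*y) dx dy = 1.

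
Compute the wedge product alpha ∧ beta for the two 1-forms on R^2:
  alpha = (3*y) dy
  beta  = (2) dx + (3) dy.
alpha ∧ beta = (-6*y) dx ∧ dy

Distribute the wedge, using dx_i ∧ dx_j = -dx_j ∧ dx_i and dx_i ∧ dx_i = 0. For each pair (i, j) with i < j, the coefficient of dx_i ∧ dx_j in alpha ∧ beta is (alpha_i * beta_j - alpha_j * beta_i). Collecting: alpha ∧ beta = (-6*y) dx ∧ dy.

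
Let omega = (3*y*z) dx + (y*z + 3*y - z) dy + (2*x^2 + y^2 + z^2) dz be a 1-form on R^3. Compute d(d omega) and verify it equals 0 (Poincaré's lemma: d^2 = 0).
d(d omega) = 0

Step 1: d omega = sum_{i<j} (∂f_j/∂x_i - ∂f_i/∂x_j) dx_i ∧ dx_j:
  coeff of dx ∧ dy: -3*z
  coeff of dx ∧ dz: 4*x - 3*y
  coeff of dy ∧ dz: y + 1
Step 2: Apply d again to each 2-form coefficient. The only possible 3-form in R^3 is dx ∧ dy ∧ dz, with coefficient
  ∂(coeff of dy∧dz)/∂x - ∂(coeff of dx∧dz)/∂y + ∂(coeff of dx∧dy)/∂z
  = ∂/∂x (y + 1) - ∂/∂y (4*x - 3*y) + ∂/∂z (-3*z).
Each of these terms simplifies to sums of mixed partials that cancel in pairs. The result is 0 (by equality of mixed partials for smooth functions — Schwarz / Clairaut).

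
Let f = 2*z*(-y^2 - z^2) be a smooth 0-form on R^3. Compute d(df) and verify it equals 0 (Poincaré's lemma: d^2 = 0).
d(df) = 0

Step 1: df = sum_i (∂f/∂x_i) dx_i = (0) dx + (-4*y*z) dy + (-2*y^2 - 6*z^2) dz.
Step 2: Apply d again. Using the 1-form formula, the coefficient of dx ∧ dy in d(df) is ∂^2 f/∂x ∂y - ∂^2 f/∂y ∂x = (0) - (0) = 0 (equality of mixed partials for smooth f).
Similarly for dx ∧ dz and dy ∧ dz — all coefficients vanish. So d(df) = 0.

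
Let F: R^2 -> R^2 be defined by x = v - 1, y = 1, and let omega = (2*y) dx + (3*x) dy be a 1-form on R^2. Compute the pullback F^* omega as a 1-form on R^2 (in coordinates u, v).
F^* omega = (2) dv

Using F^*(f dg) = (f ∘ F) d(g ∘ F), substitute each coordinate x_i by F_i(u, v) in f_i, and replace dx_i by d F_i = (∂F_i/∂u) du + (∂F_i/∂v) dv.
  For the x component: f_1(F) = 2; d F_1 = (0) du + (1) dv
  For the y component: f_2(F) = 3*v - 3; d F_2 = (0) du + (0) dv
Combining and collecting du, dv coefficients:
  coeff of du: 0
  coeff of dv: 2
F^* omega = (2) dv.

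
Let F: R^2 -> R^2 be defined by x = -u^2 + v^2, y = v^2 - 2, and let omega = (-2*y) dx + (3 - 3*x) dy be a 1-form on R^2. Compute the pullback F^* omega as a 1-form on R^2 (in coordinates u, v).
F^* omega = (4*u*(v^2 - 2)) du + (2*v*(3*u^2 - 5*v^2 + 7)) dv

Using F^*(f dg) = (f ∘ F) d(g ∘ F), substitute each coordinate x_i by F_i(u, v) in f_i, and replace dx_i by d F_i = (∂F_i/∂u) du + (∂F_i/∂v) dv.
  For the x component: f_1(F) = 4 - 2*v^2; d F_1 = (-2*u) du + (2*v) dv
  For the y component: f_2(F) = 3*u^2 - 3*v^2 + 3; d F_2 = (0) du + (2*v) dv
Combining and collecting du, dv coefficients:
  coeff of du: 4*u*(v^2 - 2)
  coeff of dv: 2*v*(3*u^2 - 5*v^2 + 7)
F^* omega = (4*u*(v^2 - 2)) du + (2*v*(3*u^2 - 5*v^2 + 7)) dv.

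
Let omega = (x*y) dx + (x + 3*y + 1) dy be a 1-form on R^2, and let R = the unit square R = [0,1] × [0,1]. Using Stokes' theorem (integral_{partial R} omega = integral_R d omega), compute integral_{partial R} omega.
integral_(partial R) omega = 1/2

Stokes: integral_partial_R omega = integral_R d omega with d omega = (∂Q/∂x - ∂P/∂y) dx ∧ dy.
  ∂Q/∂x = 1
  ∂P/∂y = x
  integrand = ∂Q/∂x - ∂P/∂y = 1 - x.
Integrating over R: integral_0^1 integral_0^1 (1 - x) dx dy = 1/2.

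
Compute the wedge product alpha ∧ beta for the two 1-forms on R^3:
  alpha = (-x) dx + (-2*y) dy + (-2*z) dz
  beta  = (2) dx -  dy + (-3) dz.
alpha ∧ beta = (x + 4*y) dx ∧ dy + (3*x + 4*z) dx ∧ dz + (6*y - 2*z) dy ∧ dz

Distribute the wedge, using dx_i ∧ dx_j = -dx_j ∧ dx_i and dx_i ∧ dx_i = 0. For each pair (i, j) with i < j, the coefficient of dx_i ∧ dx_j in alpha ∧ beta is (alpha_i * beta_j - alpha_j * beta_i). Collecting: alpha ∧ beta = (x + 4*y) dx ∧ dy + (3*x + 4*z) dx ∧ dz + (6*y - 2*z) dy ∧ dz.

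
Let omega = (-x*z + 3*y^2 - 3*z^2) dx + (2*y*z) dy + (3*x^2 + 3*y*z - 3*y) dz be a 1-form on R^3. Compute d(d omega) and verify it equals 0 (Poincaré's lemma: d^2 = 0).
d(d omega) = 0

Step 1: d omega = sum_{i<j} (∂f_j/∂x_i - ∂f_i/∂x_j) dx_i ∧ dx_j:
  coeff of dx ∧ dy: -6*y
  coeff of dx ∧ dz: 7*x + 6*z
  coeff of dy ∧ dz: -2*y + 3*z - 3
Step 2: Apply d again to each 2-form coefficient. The only possible 3-form in R^3 is dx ∧ dy ∧ dz, with coefficient
  ∂(coeff of dy∧dz)/∂x - ∂(coeff of dx∧dz)/∂y + ∂(coeff of dx∧dy)/∂z
  = ∂/∂x (-2*y + 3*z - 3) - ∂/∂y (7*x + 6*z) + ∂/∂z (-6*y).
Each of these terms simplifies to sums of mixed partials that cancel in pairs. The result is 0 (by equality of mixed partials for smooth functions — Schwarz / Clairaut).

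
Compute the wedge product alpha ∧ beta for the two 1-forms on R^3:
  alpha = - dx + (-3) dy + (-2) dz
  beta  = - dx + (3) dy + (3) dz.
alpha ∧ beta = (-6) dx ∧ dy + (-5) dx ∧ dz + (-3) dy ∧ dz

Distribute the wedge, using dx_i ∧ dx_j = -dx_j ∧ dx_i and dx_i ∧ dx_i = 0. For each pair (i, j) with i < j, the coefficient of dx_i ∧ dx_j in alpha ∧ beta is (alpha_i * beta_j - alpha_j * beta_i). Collecting: alpha ∧ beta = (-6) dx ∧ dy + (-5) dx ∧ dz + (-3) dy ∧ dz.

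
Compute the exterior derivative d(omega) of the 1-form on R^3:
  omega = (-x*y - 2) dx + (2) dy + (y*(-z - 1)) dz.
d(omega) = (x) dx ∧ dy + (-z - 1) dy ∧ dz

For a 1-form omega = sum_i f_i dx_i, the exterior derivative is
  d(omega) = sum_{i < j} (∂f_j/∂x_i - ∂f_i/∂x_j) dx_i ∧ dx_j.
  coefficient of dx ∧ dy: ∂f_2/∂x - ∂f_1/∂y = ∂(2)/∂x - ∂(-x*y - 2)/∂y = x
  coefficient of dy ∧ dz: ∂f_3/∂y - ∂f_2/∂z = ∂(y*(-z - 1))/∂y - ∂(2)/∂z = -z - 1
Assembling: d(omega) = (x) dx ∧ dy + (-z - 1) dy ∧ dz.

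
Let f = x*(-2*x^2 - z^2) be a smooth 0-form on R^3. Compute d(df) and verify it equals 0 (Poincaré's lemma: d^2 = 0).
d(df) = 0

Step 1: df = sum_i (∂f/∂x_i) dx_i = (-6*x^2 - z^2) dx + (0) dy + (-2*x*z) dz.
Step 2: Apply d again. Using the 1-form formula, the coefficient of dx ∧ dy in d(df) is ∂^2 f/∂x ∂y - ∂^2 f/∂y ∂x = (0) - (0) = 0 (equality of mixed partials for smooth f).
Similarly for dx ∧ dz and dy ∧ dz — all coefficients vanish. So d(df) = 0.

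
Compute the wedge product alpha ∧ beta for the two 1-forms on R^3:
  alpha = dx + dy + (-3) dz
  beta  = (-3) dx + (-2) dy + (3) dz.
alpha ∧ beta = (1) dx ∧ dy + (-6) dx ∧ dz + (-3) dy ∧ dz

Distribute the wedge, using dx_i ∧ dx_j = -dx_j ∧ dx_i and dx_i ∧ dx_i = 0. For each pair (i, j) with i < j, the coefficient of dx_i ∧ dx_j in alpha ∧ beta is (alpha_i * beta_j - alpha_j * beta_i). Collecting: alpha ∧ beta = (1) dx ∧ dy + (-6) dx ∧ dz + (-3) dy ∧ dz.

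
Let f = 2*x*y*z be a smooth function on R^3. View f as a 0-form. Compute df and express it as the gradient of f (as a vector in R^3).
df = (2*y*z) dx + (2*x*z) dy + (2*x*y) dz; grad f = (2*y*z, 2*x*z, 2*x*y)

For a 0-form f, d f = (∂f/∂x) dx + (∂f/∂y) dy + (∂f/∂z) dz. The components of the vector representation are exactly the entries of grad f in Cartesian coordinates:
  ∂f/∂x = 2*y*z
  ∂f/∂y = 2*x*z
  ∂f/∂z = 2*x*y.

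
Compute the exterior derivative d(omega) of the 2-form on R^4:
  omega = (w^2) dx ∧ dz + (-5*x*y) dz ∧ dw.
d(omega) = (2*w - 5*y) dx ∧ dz ∧ dw + (-5*x) dy ∧ dz ∧ dw

For a 2-form omega = sum_{i<j} g_{ij} dx_i ∧ dx_j, the exterior derivative is
  d(omega) = sum_{i<j} d(g_{ij}) ∧ dx_i ∧ dx_j = sum_{i<j, k} (∂g_{ij}/∂x_k) dx_k ∧ dx_i ∧ dx_j.
Expand each term, using dx_k ∧ dx_i ∧ dx_j = sgn(permutation) dx_{(a)} ∧ dx_{(b)} ∧ dx_{(c)} with (a < b < c) sorted:
  d(w^2) includes (∂/∂w)(w^2) dw = (2*w) dw, which multiplied by dx ∧ dz gives (2*w) dx ∧ dz ∧ dw
  d(-5*x*y) includes (∂/∂x)(-5*x*y) dx = (-5*y) dx, which multiplied by dz ∧ dw gives (-5*y) dx ∧ dz ∧ dw
  d(-5*x*y) includes (∂/∂y)(-5*x*y) dy = (-5*x) dy, which multiplied by dz ∧ dw gives (-5*x) dy ∧ dz ∧ dw
Collecting like 3-forms: d(omega) = (2*w - 5*y) dx ∧ dz ∧ dw + (-5*x) dy ∧ dz ∧ dw.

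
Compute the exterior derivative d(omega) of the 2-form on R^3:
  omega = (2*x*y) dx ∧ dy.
d(omega) = 0

For a 2-form omega = sum_{i<j} g_{ij} dx_i ∧ dx_j, the exterior derivative is
  d(omega) = sum_{i<j} d(g_{ij}) ∧ dx_i ∧ dx_j = sum_{i<j, k} (∂g_{ij}/∂x_k) dx_k ∧ dx_i ∧ dx_j.
Expand each term, using dx_k ∧ dx_i ∧ dx_j = sgn(permutation) dx_{(a)} ∧ dx_{(b)} ∧ dx_{(c)} with (a < b < c) sorted:

Collecting like 3-forms: d(omega) = 0.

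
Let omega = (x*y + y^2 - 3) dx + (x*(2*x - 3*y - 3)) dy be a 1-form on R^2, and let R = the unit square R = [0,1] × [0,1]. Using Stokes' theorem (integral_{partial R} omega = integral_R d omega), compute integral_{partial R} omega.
integral_(partial R) omega = -4

Stokes: integral_partial_R omega = integral_R d omega with d omega = (∂Q/∂x - ∂P/∂y) dx ∧ dy.
  ∂Q/∂x = 4*x - 3*y - 3
  ∂P/∂y = x + 2*y
  integrand = ∂Q/∂x - ∂P/∂y = 3*x - 5*y - 3.
Integrating over R: integral_0^1 integral_0^1 (3*x - 5*y - 3) dx dy = -4.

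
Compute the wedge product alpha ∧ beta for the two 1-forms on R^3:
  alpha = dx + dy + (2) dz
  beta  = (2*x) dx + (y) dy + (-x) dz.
alpha ∧ beta = (-2*x + y) dx ∧ dy + (-5*x) dx ∧ dz + (-x - 2*y) dy ∧ dz

Distribute the wedge, using dx_i ∧ dx_j = -dx_j ∧ dx_i and dx_i ∧ dx_i = 0. For each pair (i, j) with i < j, the coefficient of dx_i ∧ dx_j in alpha ∧ beta is (alpha_i * beta_j - alpha_j * beta_i). Collecting: alpha ∧ beta = (-2*x + y) dx ∧ dy + (-5*x) dx ∧ dz + (-x - 2*y) dy ∧ dz.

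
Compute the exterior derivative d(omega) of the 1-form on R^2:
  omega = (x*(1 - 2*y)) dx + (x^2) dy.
d(omega) = (4*x) dx ∧ dy

For a 1-form omega = sum_i f_i dx_i, the exterior derivative is
  d(omega) = sum_{i < j} (∂f_j/∂x_i - ∂f_i/∂x_j) dx_i ∧ dx_j.
  coefficient of dx ∧ dy: ∂f_2/∂x - ∂f_1/∂y = ∂(x^2)/∂x - ∂(x*(1 - 2*y))/∂y = 4*x
Assembling: d(omega) = (4*x) dx ∧ dy.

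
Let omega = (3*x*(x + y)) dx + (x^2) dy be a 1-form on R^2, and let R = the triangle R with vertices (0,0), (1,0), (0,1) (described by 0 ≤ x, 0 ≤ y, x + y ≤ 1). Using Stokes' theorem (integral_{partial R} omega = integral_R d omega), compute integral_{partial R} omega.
integral_(partial R) omega = -1/6

Stokes: integral_partial_R omega = integral_R d omega with d omega = (∂Q/∂x - ∂P/∂y) dx ∧ dy.
  ∂Q/∂x = 2*x
  ∂P/∂y = 3*x
  integrand = ∂Q/∂x - ∂P/∂y = -x.
Integrating over R: integral_0^1 integral_0^{1-x} (-x) dy dx = -1/6.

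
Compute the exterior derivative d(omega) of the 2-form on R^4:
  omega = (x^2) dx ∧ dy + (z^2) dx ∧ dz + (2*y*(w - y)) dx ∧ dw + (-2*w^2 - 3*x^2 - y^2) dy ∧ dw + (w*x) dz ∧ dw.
d(omega) = (-2*w - 6*x + 4*y) dx ∧ dy ∧ dw + (w) dx ∧ dz ∧ dw

For a 2-form omega = sum_{i<j} g_{ij} dx_i ∧ dx_j, the exterior derivative is
  d(omega) = sum_{i<j} d(g_{ij}) ∧ dx_i ∧ dx_j = sum_{i<j, k} (∂g_{ij}/∂x_k) dx_k ∧ dx_i ∧ dx_j.
Expand each term, using dx_k ∧ dx_i ∧ dx_j = sgn(permutation) dx_{(a)} ∧ dx_{(b)} ∧ dx_{(c)} with (a < b < c) sorted:
  d(2*y*(w - y)) includes (∂/∂y)(2*y*(w - y)) dy = (2*w - 4*y) dy, which multiplied by dx ∧ dw gives (-2*w + 4*y) dx ∧ dy ∧ dw
  d(-2*w^2 - 3*x^2 - y^2) includes (∂/∂x)(-2*w^2 - 3*x^2 - y^2) dx = (-6*x) dx, which multiplied by dy ∧ dw gives (-6*x) dx ∧ dy ∧ dw
  d(w*x) includes (∂/∂x)(w*x) dx = (w) dx, which multiplied by dz ∧ dw gives (w) dx ∧ dz ∧ dw
Collecting like 3-forms: d(omega) = (-2*w - 6*x + 4*y) dx ∧ dy ∧ dw + (w) dx ∧ dz ∧ dw.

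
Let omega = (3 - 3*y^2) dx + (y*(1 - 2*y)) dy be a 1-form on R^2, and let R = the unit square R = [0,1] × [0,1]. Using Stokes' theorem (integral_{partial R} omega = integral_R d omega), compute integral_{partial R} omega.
integral_(partial R) omega = 3

Stokes: integral_partial_R omega = integral_R d omega with d omega = (∂Q/∂x - ∂P/∂y) dx ∧ dy.
  ∂Q/∂x = 0
  ∂P/∂y = -6*y
  integrand = ∂Q/∂x - ∂P/∂y = 6*y.
Integrating over R: integral_0^1 integral_0^1 (6*y) dx dy = 3.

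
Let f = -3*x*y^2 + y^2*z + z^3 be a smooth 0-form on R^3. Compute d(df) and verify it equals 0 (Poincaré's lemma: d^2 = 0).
d(df) = 0

Step 1: df = sum_i (∂f/∂x_i) dx_i = (-3*y^2) dx + (2*y*(-3*x + z)) dy + (y^2 + 3*z^2) dz.
Step 2: Apply d again. Using the 1-form formula, the coefficient of dx ∧ dy in d(df) is ∂^2 f/∂x ∂y - ∂^2 f/∂y ∂x = (-6*y) - (-6*y) = 0 (equality of mixed partials for smooth f).
Similarly for dx ∧ dz and dy ∧ dz — all coefficients vanish. So d(df) = 0.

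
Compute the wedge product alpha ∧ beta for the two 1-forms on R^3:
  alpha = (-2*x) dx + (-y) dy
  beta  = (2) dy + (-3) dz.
alpha ∧ beta = (-4*x) dx ∧ dy + (6*x) dx ∧ dz + (3*y) dy ∧ dz

Distribute the wedge, using dx_i ∧ dx_j = -dx_j ∧ dx_i and dx_i ∧ dx_i = 0. For each pair (i, j) with i < j, the coefficient of dx_i ∧ dx_j in alpha ∧ beta is (alpha_i * beta_j - alpha_j * beta_i). Collecting: alpha ∧ beta = (-4*x) dx ∧ dy + (6*x) dx ∧ dz + (3*y) dy ∧ dz.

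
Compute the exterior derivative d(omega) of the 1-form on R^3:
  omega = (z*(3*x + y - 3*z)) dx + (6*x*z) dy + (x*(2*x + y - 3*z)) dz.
d(omega) = (5*z) dx ∧ dy + (x + 3*z) dx ∧ dz + (-5*x) dy ∧ dz

For a 1-form omega = sum_i f_i dx_i, the exterior derivative is
  d(omega) = sum_{i < j} (∂f_j/∂x_i - ∂f_i/∂x_j) dx_i ∧ dx_j.
  coefficient of dx ∧ dy: ∂f_2/∂x - ∂f_1/∂y = ∂(6*x*z)/∂x - ∂(z*(3*x + y - 3*z))/∂y = 5*z
  coefficient of dx ∧ dz: ∂f_3/∂x - ∂f_1/∂z = ∂(x*(2*x + y - 3*z))/∂x - ∂(z*(3*x + y - 3*z))/∂z = x + 3*z
  coefficient of dy ∧ dz: ∂f_3/∂y - ∂f_2/∂z = ∂(x*(2*x + y - 3*z))/∂y - ∂(6*x*z)/∂z = -5*x
Assembling: d(omega) = (5*z) dx ∧ dy + (x + 3*z) dx ∧ dz + (-5*x) dy ∧ dz.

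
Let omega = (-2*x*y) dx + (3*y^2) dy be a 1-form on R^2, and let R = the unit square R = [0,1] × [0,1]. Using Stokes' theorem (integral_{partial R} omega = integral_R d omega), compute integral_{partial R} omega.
integral_(partial R) omega = 1

Stokes: integral_partial_R omega = integral_R d omega with d omega = (∂Q/∂x - ∂P/∂y) dx ∧ dy.
  ∂Q/∂x = 0
  ∂P/∂y = -2*x
  integrand = ∂Q/∂x - ∂P/∂y = 2*x.
Integrating over R: integral_0^1 integral_0^1 (2*x) dx dy = 1.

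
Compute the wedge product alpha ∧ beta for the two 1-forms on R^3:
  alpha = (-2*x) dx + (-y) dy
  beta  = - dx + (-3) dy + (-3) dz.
alpha ∧ beta = (6*x - y) dx ∧ dy + (6*x) dx ∧ dz + (3*y) dy ∧ dz

Distribute the wedge, using dx_i ∧ dx_j = -dx_j ∧ dx_i and dx_i ∧ dx_i = 0. For each pair (i, j) with i < j, the coefficient of dx_i ∧ dx_j in alpha ∧ beta is (alpha_i * beta_j - alpha_j * beta_i). Collecting: alpha ∧ beta = (6*x - y) dx ∧ dy + (6*x) dx ∧ dz + (3*y) dy ∧ dz.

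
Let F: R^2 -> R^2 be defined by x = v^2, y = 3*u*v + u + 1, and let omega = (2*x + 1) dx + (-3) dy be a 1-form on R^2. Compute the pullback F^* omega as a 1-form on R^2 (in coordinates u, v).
F^* omega = (-9*v - 3) du + (-9*u + 4*v^3 + 2*v) dv

Using F^*(f dg) = (f ∘ F) d(g ∘ F), substitute each coordinate x_i by F_i(u, v) in f_i, and replace dx_i by d F_i = (∂F_i/∂u) du + (∂F_i/∂v) dv.
  For the x component: f_1(F) = 2*v^2 + 1; d F_1 = (0) du + (2*v) dv
  For the y component: f_2(F) = -3; d F_2 = (3*v + 1) du + (3*u) dv
Combining and collecting du, dv coefficients:
  coeff of du: -9*v - 3
  coeff of dv: -9*u + 4*v^3 + 2*v
F^* omega = (-9*v - 3) du + (-9*u + 4*v^3 + 2*v) dv.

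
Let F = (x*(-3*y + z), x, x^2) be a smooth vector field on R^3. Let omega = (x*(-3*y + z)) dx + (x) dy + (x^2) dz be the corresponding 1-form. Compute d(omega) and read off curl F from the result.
d(omega) = (0) dy ∧ dz + (-x) dz ∧ dx + (3*x + 1) dx ∧ dy; curl F = (0, -x, 3*x + 1)

d omega = sum_{i<j} (∂f_j/∂x_i - ∂f_i/∂x_j) dx_i ∧ dx_j. Under the identification (dy ∧ dz, dz ∧ dx, dx ∧ dy) ↔ (e_x, e_y, e_z), the coefficients are exactly the components of curl F. Compute:
  ∂R/∂y - ∂Q/∂z = (0) - (0) = 0
  ∂P/∂z - ∂R/∂x = (x) - (2*x) = -x
  ∂Q/∂x - ∂P/∂y = (1) - (-3*x) = 3*x + 1.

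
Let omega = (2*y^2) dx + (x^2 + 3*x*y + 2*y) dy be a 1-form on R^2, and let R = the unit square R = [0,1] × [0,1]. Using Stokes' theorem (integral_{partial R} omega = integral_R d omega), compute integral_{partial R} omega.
integral_(partial R) omega = 1/2

Stokes: integral_partial_R omega = integral_R d omega with d omega = (∂Q/∂x - ∂P/∂y) dx ∧ dy.
  ∂Q/∂x = 2*x + 3*y
  ∂P/∂y = 4*y
  integrand = ∂Q/∂x - ∂P/∂y = 2*x - y.
Integrating over R: integral_0^1 integral_0^1 (2*x - y) dx dy = 1/2.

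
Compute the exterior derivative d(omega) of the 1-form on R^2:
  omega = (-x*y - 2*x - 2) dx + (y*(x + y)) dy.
d(omega) = (x + y) dx ∧ dy

For a 1-form omega = sum_i f_i dx_i, the exterior derivative is
  d(omega) = sum_{i < j} (∂f_j/∂x_i - ∂f_i/∂x_j) dx_i ∧ dx_j.
  coefficient of dx ∧ dy: ∂f_2/∂x - ∂f_1/∂y = ∂(y*(x + y))/∂x - ∂(-x*y - 2*x - 2)/∂y = x + y
Assembling: d(omega) = (x + y) dx ∧ dy.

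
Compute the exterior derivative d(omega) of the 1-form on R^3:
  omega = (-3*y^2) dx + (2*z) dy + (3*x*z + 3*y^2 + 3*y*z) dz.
d(omega) = (6*y) dx ∧ dy + (3*z) dx ∧ dz + (6*y + 3*z - 2) dy ∧ dz

For a 1-form omega = sum_i f_i dx_i, the exterior derivative is
  d(omega) = sum_{i < j} (∂f_j/∂x_i - ∂f_i/∂x_j) dx_i ∧ dx_j.
  coefficient of dx ∧ dy: ∂f_2/∂x - ∂f_1/∂y = ∂(2*z)/∂x - ∂(-3*y^2)/∂y = 6*y
  coefficient of dx ∧ dz: ∂f_3/∂x - ∂f_1/∂z = ∂(3*x*z + 3*y^2 + 3*y*z)/∂x - ∂(-3*y^2)/∂z = 3*z
  coefficient of dy ∧ dz: ∂f_3/∂y - ∂f_2/∂z = ∂(3*x*z + 3*y^2 + 3*y*z)/∂y - ∂(2*z)/∂z = 6*y + 3*z - 2
Assembling: d(omega) = (6*y) dx ∧ dy + (3*z) dx ∧ dz + (6*y + 3*z - 2) dy ∧ dz.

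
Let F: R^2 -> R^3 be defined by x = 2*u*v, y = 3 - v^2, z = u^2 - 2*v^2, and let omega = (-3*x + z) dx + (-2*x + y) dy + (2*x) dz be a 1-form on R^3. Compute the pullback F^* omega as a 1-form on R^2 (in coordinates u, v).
F^* omega = (2*v*(5*u^2 - 6*u*v - 2*v^2)) du + (2*u^3 - 12*u^2*v - 12*u*v^2 + 2*v^3 - 6*v) dv

Using F^*(f dg) = (f ∘ F) d(g ∘ F), substitute each coordinate x_i by F_i(u, v) in f_i, and replace dx_i by d F_i = (∂F_i/∂u) du + (∂F_i/∂v) dv.
  For the x component: f_1(F) = u^2 - 6*u*v - 2*v^2; d F_1 = (2*v) du + (2*u) dv
  For the y component: f_2(F) = -4*u*v - v^2 + 3; d F_2 = (0) du + (-2*v) dv
  For the z component: f_3(F) = 4*u*v; d F_3 = (2*u) du + (-4*v) dv
Combining and collecting du, dv coefficients:
  coeff of du: 2*v*(5*u^2 - 6*u*v - 2*v^2)
  coeff of dv: 2*u^3 - 12*u^2*v - 12*u*v^2 + 2*v^3 - 6*v
F^* omega = (2*v*(5*u^2 - 6*u*v - 2*v^2)) du + (2*u^3 - 12*u^2*v - 12*u*v^2 + 2*v^3 - 6*v) dv.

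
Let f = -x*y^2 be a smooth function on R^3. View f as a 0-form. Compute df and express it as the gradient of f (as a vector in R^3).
df = (-y^2) dx + (-2*x*y) dy + (0) dz; grad f = (-y^2, -2*x*y, 0)

For a 0-form f, d f = (∂f/∂x) dx + (∂f/∂y) dy + (∂f/∂z) dz. The components of the vector representation are exactly the entries of grad f in Cartesian coordinates:
  ∂f/∂x = -y^2
  ∂f/∂y = -2*x*y
  ∂f/∂z = 0.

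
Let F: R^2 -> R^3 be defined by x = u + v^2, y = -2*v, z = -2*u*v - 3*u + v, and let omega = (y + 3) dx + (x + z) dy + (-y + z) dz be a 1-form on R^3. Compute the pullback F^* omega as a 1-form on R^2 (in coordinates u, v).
F^* omega = (4*u*v^2 + 12*u*v + 9*u - 6*v^2 - 11*v + 3) du + (4*u^2*v + 6*u^2 - 4*u*v + u - 6*v^2 + 7*v) dv

Using F^*(f dg) = (f ∘ F) d(g ∘ F), substitute each coordinate x_i by F_i(u, v) in f_i, and replace dx_i by d F_i = (∂F_i/∂u) du + (∂F_i/∂v) dv.
  For the x component: f_1(F) = 3 - 2*v; d F_1 = (1) du + (2*v) dv
  For the y component: f_2(F) = -2*u*v - 2*u + v^2 + v; d F_2 = (0) du + (-2) dv
  For the z component: f_3(F) = -2*u*v - 3*u + 3*v; d F_3 = (-2*v - 3) du + (1 - 2*u) dv
Combining and collecting du, dv coefficients:
  coeff of du: 4*u*v^2 + 12*u*v + 9*u - 6*v^2 - 11*v + 3
  coeff of dv: 4*u^2*v + 6*u^2 - 4*u*v + u - 6*v^2 + 7*v
F^* omega = (4*u*v^2 + 12*u*v + 9*u - 6*v^2 - 11*v + 3) du + (4*u^2*v + 6*u^2 - 4*u*v + u - 6*v^2 + 7*v) dv.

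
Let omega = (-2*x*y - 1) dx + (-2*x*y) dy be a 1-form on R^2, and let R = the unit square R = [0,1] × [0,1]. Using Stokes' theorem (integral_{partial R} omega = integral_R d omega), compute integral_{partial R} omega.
integral_(partial R) omega = 0

Stokes: integral_partial_R omega = integral_R d omega with d omega = (∂Q/∂x - ∂P/∂y) dx ∧ dy.
  ∂Q/∂x = -2*y
  ∂P/∂y = -2*x
  integrand = ∂Q/∂x - ∂P/∂y = 2*x - 2*y.
Integrating over R: integral_0^1 integral_0^1 (2*x - 2*y) dx dy = 0.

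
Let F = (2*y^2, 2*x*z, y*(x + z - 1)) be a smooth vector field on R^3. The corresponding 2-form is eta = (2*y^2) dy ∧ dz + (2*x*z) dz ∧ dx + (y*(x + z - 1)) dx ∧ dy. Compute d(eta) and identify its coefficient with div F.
d(eta) = (y) dx ∧ dy ∧ dz; div F = y

For a 2-form in R^3 of the form above, applying d gives a 3-form with coefficient ∂P/∂x + ∂Q/∂y + ∂R/∂z:
  ∂P/∂x = 0
  ∂Q/∂y = 0
  ∂R/∂z = y
Sum = y, which is exactly div F.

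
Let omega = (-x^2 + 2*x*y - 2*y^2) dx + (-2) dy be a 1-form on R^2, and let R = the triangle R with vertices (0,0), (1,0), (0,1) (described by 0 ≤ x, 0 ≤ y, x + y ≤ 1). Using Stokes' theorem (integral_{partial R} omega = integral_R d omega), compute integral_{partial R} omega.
integral_(partial R) omega = 1/3

Stokes: integral_partial_R omega = integral_R d omega with d omega = (∂Q/∂x - ∂P/∂y) dx ∧ dy.
  ∂Q/∂x = 0
  ∂P/∂y = 2*x - 4*y
  integrand = ∂Q/∂x - ∂P/∂y = -2*x + 4*y.
Integrating over R: integral_0^1 integral_0^{1-x} (-2*x + 4*y) dy dx = 1/3.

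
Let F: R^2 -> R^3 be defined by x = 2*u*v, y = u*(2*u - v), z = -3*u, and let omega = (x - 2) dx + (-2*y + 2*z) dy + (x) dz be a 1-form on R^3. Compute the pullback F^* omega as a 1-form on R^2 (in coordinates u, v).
F^* omega = (-16*u^3 + 12*u^2*v - 24*u^2 + 2*u*v^2 - 4*v) du + (2*u*(2*u^2 + u*v + 3*u - 2)) dv

Using F^*(f dg) = (f ∘ F) d(g ∘ F), substitute each coordinate x_i by F_i(u, v) in f_i, and replace dx_i by d F_i = (∂F_i/∂u) du + (∂F_i/∂v) dv.
  For the x component: f_1(F) = 2*u*v - 2; d F_1 = (2*v) du + (2*u) dv
  For the y component: f_2(F) = 2*u*(-2*u + v - 3); d F_2 = (4*u - v) du + (-u) dv
  For the z component: f_3(F) = 2*u*v; d F_3 = (-3) du + (0) dv
Combining and collecting du, dv coefficients:
  coeff of du: -16*u^3 + 12*u^2*v - 24*u^2 + 2*u*v^2 - 4*v
  coeff of dv: 2*u*(2*u^2 + u*v + 3*u - 2)
F^* omega = (-16*u^3 + 12*u^2*v - 24*u^2 + 2*u*v^2 - 4*v) du + (2*u*(2*u^2 + u*v + 3*u - 2)) dv.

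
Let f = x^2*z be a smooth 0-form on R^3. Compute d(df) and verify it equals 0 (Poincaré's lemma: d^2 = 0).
d(df) = 0

Step 1: df = sum_i (∂f/∂x_i) dx_i = (2*x*z) dx + (0) dy + (x^2) dz.
Step 2: Apply d again. Using the 1-form formula, the coefficient of dx ∧ dy in d(df) is ∂^2 f/∂x ∂y - ∂^2 f/∂y ∂x = (0) - (0) = 0 (equality of mixed partials for smooth f).
Similarly for dx ∧ dz and dy ∧ dz — all coefficients vanish. So d(df) = 0.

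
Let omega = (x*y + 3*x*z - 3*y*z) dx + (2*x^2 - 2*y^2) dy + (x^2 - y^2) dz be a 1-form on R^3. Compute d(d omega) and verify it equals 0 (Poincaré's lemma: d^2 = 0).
d(d omega) = 0

Step 1: d omega = sum_{i<j} (∂f_j/∂x_i - ∂f_i/∂x_j) dx_i ∧ dx_j:
  coeff of dx ∧ dy: 3*x + 3*z
  coeff of dx ∧ dz: -x + 3*y
  coeff of dy ∧ dz: -2*y
Step 2: Apply d again to each 2-form coefficient. The only possible 3-form in R^3 is dx ∧ dy ∧ dz, with coefficient
  ∂(coeff of dy∧dz)/∂x - ∂(coeff of dx∧dz)/∂y + ∂(coeff of dx∧dy)/∂z
  = ∂/∂x (-2*y) - ∂/∂y (-x + 3*y) + ∂/∂z (3*x + 3*z).
Each of these terms simplifies to sums of mixed partials that cancel in pairs. The result is 0 (by equality of mixed partials for smooth functions — Schwarz / Clairaut).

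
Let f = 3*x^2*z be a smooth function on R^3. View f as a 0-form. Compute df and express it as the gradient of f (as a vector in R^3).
df = (6*x*z) dx + (0) dy + (3*x^2) dz; grad f = (6*x*z, 0, 3*x^2)

For a 0-form f, d f = (∂f/∂x) dx + (∂f/∂y) dy + (∂f/∂z) dz. The components of the vector representation are exactly the entries of grad f in Cartesian coordinates:
  ∂f/∂x = 6*x*z
  ∂f/∂y = 0
  ∂f/∂z = 3*x^2.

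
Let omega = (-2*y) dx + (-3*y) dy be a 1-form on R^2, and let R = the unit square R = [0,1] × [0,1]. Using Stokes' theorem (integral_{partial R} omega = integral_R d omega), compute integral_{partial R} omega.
integral_(partial R) omega = 2

Stokes: integral_partial_R omega = integral_R d omega with d omega = (∂Q/∂x - ∂P/∂y) dx ∧ dy.
  ∂Q/∂x = 0
  ∂P/∂y = -2
  integrand = ∂Q/∂x - ∂P/∂y = 2.
Integrating over R: integral_0^1 integral_0^1 (2) dx dy = 2.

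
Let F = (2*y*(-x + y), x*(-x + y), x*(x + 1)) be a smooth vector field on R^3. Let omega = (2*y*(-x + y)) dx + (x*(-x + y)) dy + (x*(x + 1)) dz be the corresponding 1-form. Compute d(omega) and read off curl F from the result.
d(omega) = (0) dy ∧ dz + (-2*x - 1) dz ∧ dx + (-3*y) dx ∧ dy; curl F = (0, -2*x - 1, -3*y)

d omega = sum_{i<j} (∂f_j/∂x_i - ∂f_i/∂x_j) dx_i ∧ dx_j. Under the identification (dy ∧ dz, dz ∧ dx, dx ∧ dy) ↔ (e_x, e_y, e_z), the coefficients are exactly the components of curl F. Compute:
  ∂R/∂y - ∂Q/∂z = (0) - (0) = 0
  ∂P/∂z - ∂R/∂x = (0) - (2*x + 1) = -2*x - 1
  ∂Q/∂x - ∂P/∂y = (-2*x + y) - (-2*x + 4*y) = -3*y.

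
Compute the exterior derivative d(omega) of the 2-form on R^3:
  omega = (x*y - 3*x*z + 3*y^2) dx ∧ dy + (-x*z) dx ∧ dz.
d(omega) = (-3*x) dx ∧ dy ∧ dz

For a 2-form omega = sum_{i<j} g_{ij} dx_i ∧ dx_j, the exterior derivative is
  d(omega) = sum_{i<j} d(g_{ij}) ∧ dx_i ∧ dx_j = sum_{i<j, k} (∂g_{ij}/∂x_k) dx_k ∧ dx_i ∧ dx_j.
Expand each term, using dx_k ∧ dx_i ∧ dx_j = sgn(permutation) dx_{(a)} ∧ dx_{(b)} ∧ dx_{(c)} with (a < b < c) sorted:
  d(x*y - 3*x*z + 3*y^2) includes (∂/∂z)(x*y - 3*x*z + 3*y^2) dz = (-3*x) dz, which multiplied by dx ∧ dy gives (-3*x) dx ∧ dy ∧ dz
Collecting like 3-forms: d(omega) = (-3*x) dx ∧ dy ∧ dz.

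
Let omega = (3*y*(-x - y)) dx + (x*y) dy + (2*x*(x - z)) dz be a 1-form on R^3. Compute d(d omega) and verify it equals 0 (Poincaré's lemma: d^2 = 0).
d(d omega) = 0

Step 1: d omega = sum_{i<j} (∂f_j/∂x_i - ∂f_i/∂x_j) dx_i ∧ dx_j:
  coeff of dx ∧ dy: 3*x + 7*y
  coeff of dx ∧ dz: 4*x - 2*z
  coeff of dy ∧ dz: 0
Step 2: Apply d again to each 2-form coefficient. The only possible 3-form in R^3 is dx ∧ dy ∧ dz, with coefficient
  ∂(coeff of dy∧dz)/∂x - ∂(coeff of dx∧dz)/∂y + ∂(coeff of dx∧dy)/∂z
  = ∂/∂x (0) - ∂/∂y (4*x - 2*z) + ∂/∂z (3*x + 7*y).
Each of these terms simplifies to sums of mixed partials that cancel in pairs. The result is 0 (by equality of mixed partials for smooth functions — Schwarz / Clairaut).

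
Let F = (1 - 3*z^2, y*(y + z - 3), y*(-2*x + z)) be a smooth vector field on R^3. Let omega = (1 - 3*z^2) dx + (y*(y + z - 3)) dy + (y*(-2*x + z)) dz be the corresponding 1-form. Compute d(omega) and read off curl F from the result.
d(omega) = (-2*x - y + z) dy ∧ dz + (2*y - 6*z) dz ∧ dx + (0) dx ∧ dy; curl F = (-2*x - y + z, 2*y - 6*z, 0)

d omega = sum_{i<j} (∂f_j/∂x_i - ∂f_i/∂x_j) dx_i ∧ dx_j. Under the identification (dy ∧ dz, dz ∧ dx, dx ∧ dy) ↔ (e_x, e_y, e_z), the coefficients are exactly the components of curl F. Compute:
  ∂R/∂y - ∂Q/∂z = (-2*x + z) - (y) = -2*x - y + z
  ∂P/∂z - ∂R/∂x = (-6*z) - (-2*y) = 2*y - 6*z
  ∂Q/∂x - ∂P/∂y = (0) - (0) = 0.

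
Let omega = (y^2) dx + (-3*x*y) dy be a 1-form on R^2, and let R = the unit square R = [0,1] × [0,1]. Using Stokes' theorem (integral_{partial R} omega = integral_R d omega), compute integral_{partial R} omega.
integral_(partial R) omega = -5/2

Stokes: integral_partial_R omega = integral_R d omega with d omega = (∂Q/∂x - ∂P/∂y) dx ∧ dy.
  ∂Q/∂x = -3*y
  ∂P/∂y = 2*y
  integrand = ∂Q/∂x - ∂P/∂y = -5*y.
Integrating over R: integral_0^1 integral_0^1 (-5*y) dx dy = -5/2.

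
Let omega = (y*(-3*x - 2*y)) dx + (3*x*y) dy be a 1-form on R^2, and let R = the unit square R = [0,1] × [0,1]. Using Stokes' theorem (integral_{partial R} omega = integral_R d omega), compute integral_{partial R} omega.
integral_(partial R) omega = 5

Stokes: integral_partial_R omega = integral_R d omega with d omega = (∂Q/∂x - ∂P/∂y) dx ∧ dy.
  ∂Q/∂x = 3*y
  ∂P/∂y = -3*x - 4*y
  integrand = ∂Q/∂x - ∂P/∂y = 3*x + 7*y.
Integrating over R: integral_0^1 integral_0^1 (3*x + 7*y) dx dy = 5.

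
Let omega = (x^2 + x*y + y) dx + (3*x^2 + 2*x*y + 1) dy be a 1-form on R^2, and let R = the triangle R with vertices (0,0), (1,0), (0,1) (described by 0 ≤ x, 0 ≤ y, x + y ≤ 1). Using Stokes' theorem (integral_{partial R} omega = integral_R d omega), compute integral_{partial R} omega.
integral_(partial R) omega = 2/3

Stokes: integral_partial_R omega = integral_R d omega with d omega = (∂Q/∂x - ∂P/∂y) dx ∧ dy.
  ∂Q/∂x = 6*x + 2*y
  ∂P/∂y = x + 1
  integrand = ∂Q/∂x - ∂P/∂y = 5*x + 2*y - 1.
Integrating over R: integral_0^1 integral_0^{1-x} (5*x + 2*y - 1) dy dx = 2/3.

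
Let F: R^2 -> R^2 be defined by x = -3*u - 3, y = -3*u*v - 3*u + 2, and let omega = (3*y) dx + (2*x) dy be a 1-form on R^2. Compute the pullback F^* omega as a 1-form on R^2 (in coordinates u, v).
F^* omega = (45*u*v + 45*u + 18*v) du + (18*u*(u + 1)) dv

Using F^*(f dg) = (f ∘ F) d(g ∘ F), substitute each coordinate x_i by F_i(u, v) in f_i, and replace dx_i by d F_i = (∂F_i/∂u) du + (∂F_i/∂v) dv.
  For the x component: f_1(F) = -9*u*v - 9*u + 6; d F_1 = (-3) du + (0) dv
  For the y component: f_2(F) = -6*u - 6; d F_2 = (-3*v - 3) du + (-3*u) dv
Combining and collecting du, dv coefficients:
  coeff of du: 45*u*v + 45*u + 18*v
  coeff of dv: 18*u*(u + 1)
F^* omega = (45*u*v + 45*u + 18*v) du + (18*u*(u + 1)) dv.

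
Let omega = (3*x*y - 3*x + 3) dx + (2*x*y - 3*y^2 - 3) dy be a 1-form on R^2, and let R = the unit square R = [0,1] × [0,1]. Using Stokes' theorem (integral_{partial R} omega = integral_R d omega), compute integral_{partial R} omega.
integral_(partial R) omega = -1/2

Stokes: integral_partial_R omega = integral_R d omega with d omega = (∂Q/∂x - ∂P/∂y) dx ∧ dy.
  ∂Q/∂x = 2*y
  ∂P/∂y = 3*x
  integrand = ∂Q/∂x - ∂P/∂y = -3*x + 2*y.
Integrating over R: integral_0^1 integral_0^1 (-3*x + 2*y) dx dy = -1/2.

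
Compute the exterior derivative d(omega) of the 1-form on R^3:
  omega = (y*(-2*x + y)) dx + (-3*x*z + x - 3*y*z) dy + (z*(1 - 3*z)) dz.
d(omega) = (2*x - 2*y - 3*z + 1) dx ∧ dy + (3*x + 3*y) dy ∧ dz

For a 1-form omega = sum_i f_i dx_i, the exterior derivative is
  d(omega) = sum_{i < j} (∂f_j/∂x_i - ∂f_i/∂x_j) dx_i ∧ dx_j.
  coefficient of dx ∧ dy: ∂f_2/∂x - ∂f_1/∂y = ∂(-3*x*z + x - 3*y*z)/∂x - ∂(y*(-2*x + y))/∂y = 2*x - 2*y - 3*z + 1
  coefficient of dy ∧ dz: ∂f_3/∂y - ∂f_2/∂z = ∂(z*(1 - 3*z))/∂y - ∂(-3*x*z + x - 3*y*z)/∂z = 3*x + 3*y
Assembling: d(omega) = (2*x - 2*y - 3*z + 1) dx ∧ dy + (3*x + 3*y) dy ∧ dz.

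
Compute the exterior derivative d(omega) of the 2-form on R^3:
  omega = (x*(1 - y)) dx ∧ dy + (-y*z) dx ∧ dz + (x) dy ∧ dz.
d(omega) = (z + 1) dx ∧ dy ∧ dz

For a 2-form omega = sum_{i<j} g_{ij} dx_i ∧ dx_j, the exterior derivative is
  d(omega) = sum_{i<j} d(g_{ij}) ∧ dx_i ∧ dx_j = sum_{i<j, k} (∂g_{ij}/∂x_k) dx_k ∧ dx_i ∧ dx_j.
Expand each term, using dx_k ∧ dx_i ∧ dx_j = sgn(permutation) dx_{(a)} ∧ dx_{(b)} ∧ dx_{(c)} with (a < b < c) sorted:
  d(-y*z) includes (∂/∂y)(-y*z) dy = (-z) dy, which multiplied by dx ∧ dz gives (z) dx ∧ dy ∧ dz
  d(x) includes (∂/∂x)(x) dx = (1) dx, which multiplied by dy ∧ dz gives (1) dx ∧ dy ∧ dz
Collecting like 3-forms: d(omega) = (z + 1) dx ∧ dy ∧ dz.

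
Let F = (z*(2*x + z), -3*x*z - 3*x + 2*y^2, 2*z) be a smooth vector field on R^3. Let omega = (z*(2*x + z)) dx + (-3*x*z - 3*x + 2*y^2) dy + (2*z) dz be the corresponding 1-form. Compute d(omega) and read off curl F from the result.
d(omega) = (3*x) dy ∧ dz + (2*x + 2*z) dz ∧ dx + (-3*z - 3) dx ∧ dy; curl F = (3*x, 2*x + 2*z, -3*z - 3)

d omega = sum_{i<j} (∂f_j/∂x_i - ∂f_i/∂x_j) dx_i ∧ dx_j. Under the identification (dy ∧ dz, dz ∧ dx, dx ∧ dy) ↔ (e_x, e_y, e_z), the coefficients are exactly the components of curl F. Compute:
  ∂R/∂y - ∂Q/∂z = (0) - (-3*x) = 3*x
  ∂P/∂z - ∂R/∂x = (2*x + 2*z) - (0) = 2*x + 2*z
  ∂Q/∂x - ∂P/∂y = (-3*z - 3) - (0) = -3*z - 3.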